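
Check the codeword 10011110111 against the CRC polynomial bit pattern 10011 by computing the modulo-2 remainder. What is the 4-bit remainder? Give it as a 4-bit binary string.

0010

Modulo-2 division of 10011110111 by 10011:
  pos 0: 10011 XOR 10011 = 00000
  pos 5: 11011 XOR 10011 = 01000
  pos 6: 10001 XOR 10011 = 00010
Remainder = 0010 (nonzero — an error is detected).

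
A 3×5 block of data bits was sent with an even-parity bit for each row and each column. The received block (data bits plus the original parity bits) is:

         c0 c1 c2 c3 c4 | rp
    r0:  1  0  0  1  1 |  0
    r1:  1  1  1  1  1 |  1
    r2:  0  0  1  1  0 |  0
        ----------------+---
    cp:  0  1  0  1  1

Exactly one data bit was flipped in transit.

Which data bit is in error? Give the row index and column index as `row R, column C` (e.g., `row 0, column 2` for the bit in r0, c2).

row 0, column 4

Recompute each row's even parity and compare to rp:
  r0: data parity 1, sent rp 0 → mismatch
  r1: data parity 1, sent rp 1 → ok
  r2: data parity 0, sent rp 0 → ok
Recompute each column's even parity and compare to cp:
  c0: data parity 0, sent cp 0 → ok
  c1: data parity 1, sent cp 1 → ok
  c2: data parity 0, sent cp 0 → ok
  c3: data parity 1, sent cp 1 → ok
  c4: data parity 0, sent cp 1 → mismatch
Exactly one row (r0) and one column (c4) fail → the flipped bit is at their intersection.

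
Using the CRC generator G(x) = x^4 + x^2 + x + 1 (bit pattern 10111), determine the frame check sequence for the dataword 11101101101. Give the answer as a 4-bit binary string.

0101

Append 4 zeros: 111011011010000. Divide by 10111 (XOR where the leading bit is 1):
  pos 0: 11101 XOR 10111 = 01010
  pos 1: 10101 XOR 10111 = 00010
  pos 4: 10011 XOR 10111 = 00100
  pos 6: 10001 XOR 10111 = 00110
  pos 8: 11000 XOR 10111 = 01111
  pos 9: 11110 XOR 10111 = 01001
  pos 10: 10010 XOR 10111 = 00101
Remainder (last 4 bits) = 0101. This is the CRC / FCS.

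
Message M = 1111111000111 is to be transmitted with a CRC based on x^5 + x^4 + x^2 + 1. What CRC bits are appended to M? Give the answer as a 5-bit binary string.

Append 5 zeros: 111111100011100000. Divide by 110101 (XOR where the leading bit is 1):
  pos 0: 111111 XOR 110101 = 001010
  pos 2: 101010 XOR 110101 = 011111
  pos 3: 111110 XOR 110101 = 001011
  pos 5: 101101 XOR 110101 = 011000
  pos 6: 110001 XOR 110101 = 000100
  pos 9: 100100 XOR 110101 = 010001
  pos 10: 100010 XOR 110101 = 010111
  pos 11: 101110 XOR 110101 = 011011
  pos 12: 110110 XOR 110101 = 000011
Remainder (last 5 bits) = 00011. This is the CRC / FCS.

00011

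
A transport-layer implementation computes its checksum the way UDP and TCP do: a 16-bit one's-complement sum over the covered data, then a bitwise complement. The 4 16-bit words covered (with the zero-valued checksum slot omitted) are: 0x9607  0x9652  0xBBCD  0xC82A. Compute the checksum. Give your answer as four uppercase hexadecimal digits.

One's-complement addition (fold any carry out of bit 15 back into bit 0):
  0x9607 + 0x9652 = 0x12C59 → wrap carry → 0x2C5A
  0x2C5A + 0xBBCD = 0x0E827
  0xE827 + 0xC82A = 0x1B051 → wrap carry → 0xB052
One's-complement sum = 0xB052.
Checksum = ~0xB052 & 0xFFFF = 0x4FAD.

4FAD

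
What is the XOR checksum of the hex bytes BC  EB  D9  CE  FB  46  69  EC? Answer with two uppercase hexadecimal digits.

XOR the bytes together:
  start with 0xBC
  0xBC ⊕ 0xEB = 0x57
  0x57 ⊕ 0xD9 = 0x8E
  0x8E ⊕ 0xCE = 0x40
  0x40 ⊕ 0xFB = 0xBB
  0xBB ⊕ 0x46 = 0xFD
  0xFD ⊕ 0x69 = 0x94
  0x94 ⊕ 0xEC = 0x78

78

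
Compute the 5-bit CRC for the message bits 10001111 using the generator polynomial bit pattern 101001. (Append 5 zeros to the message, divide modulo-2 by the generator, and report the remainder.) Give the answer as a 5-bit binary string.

Append 5 zeros: 1000111100000. Divide by 101001 (XOR where the leading bit is 1):
  pos 0: 100011 XOR 101001 = 001010
  pos 2: 101011 XOR 101001 = 000010
  pos 6: 100000 XOR 101001 = 001001
Remainder (last 5 bits) = 10010. This is the CRC / FCS.

10010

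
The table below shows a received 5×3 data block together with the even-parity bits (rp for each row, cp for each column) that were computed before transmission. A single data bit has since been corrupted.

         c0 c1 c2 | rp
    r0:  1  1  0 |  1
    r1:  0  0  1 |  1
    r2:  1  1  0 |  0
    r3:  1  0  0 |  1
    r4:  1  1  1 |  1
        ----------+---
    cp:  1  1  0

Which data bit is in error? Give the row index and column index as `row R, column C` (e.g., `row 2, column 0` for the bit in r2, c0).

Recompute each row's even parity and compare to rp:
  r0: data parity 0, sent rp 1 → mismatch
  r1: data parity 1, sent rp 1 → ok
  r2: data parity 0, sent rp 0 → ok
  r3: data parity 1, sent rp 1 → ok
  r4: data parity 1, sent rp 1 → ok
Recompute each column's even parity and compare to cp:
  c0: data parity 0, sent cp 1 → mismatch
  c1: data parity 1, sent cp 1 → ok
  c2: data parity 0, sent cp 0 → ok
Exactly one row (r0) and one column (c0) fail → the flipped bit is at their intersection.

row 0, column 0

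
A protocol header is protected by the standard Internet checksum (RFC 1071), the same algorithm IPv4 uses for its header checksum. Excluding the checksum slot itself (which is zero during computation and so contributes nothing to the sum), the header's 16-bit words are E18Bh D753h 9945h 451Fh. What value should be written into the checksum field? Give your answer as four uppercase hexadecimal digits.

68BB

One's-complement addition (fold any carry out of bit 15 back into bit 0):
  0xE18B + 0xD753 = 0x1B8DE → wrap carry → 0xB8DF
  0xB8DF + 0x9945 = 0x15224 → wrap carry → 0x5225
  0x5225 + 0x451F = 0x09744
One's-complement sum = 0x9744.
Checksum = ~0x9744 & 0xFFFF = 0x68BB.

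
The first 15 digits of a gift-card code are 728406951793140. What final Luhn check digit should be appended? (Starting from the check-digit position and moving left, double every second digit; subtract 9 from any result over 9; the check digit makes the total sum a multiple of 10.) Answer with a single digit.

5

Partial digits right→left: 0 4 1 3 9 7 1 5 9 6 0 4 8 2 7
Double every second digit counting from the check-digit position (so the 1st, 3rd, 5th, ... of the partial from the right).
  doubled (with −9 where >9): 0 2 9 2 9 0 7 5 → sum 34
  kept as-is: 4 3 7 5 6 4 2 → sum 31
Total = 34 + 31 = 65.
Check digit = (10 − (65 mod 10)) mod 10 = 5.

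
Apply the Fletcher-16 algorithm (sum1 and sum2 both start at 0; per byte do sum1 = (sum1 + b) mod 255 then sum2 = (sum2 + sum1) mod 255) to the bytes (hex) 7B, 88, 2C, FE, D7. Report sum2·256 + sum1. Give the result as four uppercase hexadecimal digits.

Running sums (mod 255):
  after byte 0 (7B): sum1=123, sum2=123
  after byte 1 (88): sum1=4, sum2=127
  after byte 2 (2C): sum1=48, sum2=175
  after byte 3 (FE): sum1=47, sum2=222
  after byte 4 (D7): sum1=7, sum2=229
Checksum = sum2·256 + sum1 = 229·256 + 7 = 58631 = 0xE507.

E507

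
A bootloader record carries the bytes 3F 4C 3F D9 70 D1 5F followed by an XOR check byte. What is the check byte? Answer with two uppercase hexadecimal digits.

XOR the bytes together:
  start with 0x3F
  0x3F ⊕ 0x4C = 0x73
  0x73 ⊕ 0x3F = 0x4C
  0x4C ⊕ 0xD9 = 0x95
  0x95 ⊕ 0x70 = 0xE5
  0xE5 ⊕ 0xD1 = 0x34
  0x34 ⊕ 0x5F = 0x6B

6B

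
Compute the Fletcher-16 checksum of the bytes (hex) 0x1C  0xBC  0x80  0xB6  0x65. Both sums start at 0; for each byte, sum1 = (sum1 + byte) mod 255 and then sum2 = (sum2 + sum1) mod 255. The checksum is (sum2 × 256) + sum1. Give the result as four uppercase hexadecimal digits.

D375

Running sums (mod 255):
  after byte 0 (0x1C): sum1=28, sum2=28
  after byte 1 (0xBC): sum1=216, sum2=244
  after byte 2 (0x80): sum1=89, sum2=78
  after byte 3 (0xB6): sum1=16, sum2=94
  after byte 4 (0x65): sum1=117, sum2=211
Checksum = sum2·256 + sum1 = 211·256 + 117 = 54133 = 0xD375.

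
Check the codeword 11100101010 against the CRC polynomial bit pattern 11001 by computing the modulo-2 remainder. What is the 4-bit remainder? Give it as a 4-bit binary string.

Modulo-2 division of 11100101010 by 11001:
  pos 0: 11100 XOR 11001 = 00101
  pos 2: 10110 XOR 11001 = 01111
  pos 3: 11111 XOR 11001 = 00110
  pos 5: 11001 XOR 11001 = 00000
Remainder = 0000 (zero — the frame passes the CRC check).

0000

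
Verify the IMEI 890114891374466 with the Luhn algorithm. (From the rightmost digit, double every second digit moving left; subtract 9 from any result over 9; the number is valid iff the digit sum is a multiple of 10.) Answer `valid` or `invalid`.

valid

From the right, keep odd positions and double even positions (subtract 9 from any doubled value over 9):
  doubled (positions 2,4,...): 3 8 6 9 8 2 9 → sum 45
  kept (positions 1,3,...): 6 4 7 1 8 1 0 8 → sum 35
Total = 80.
80 mod 10 = 0, so the number is valid.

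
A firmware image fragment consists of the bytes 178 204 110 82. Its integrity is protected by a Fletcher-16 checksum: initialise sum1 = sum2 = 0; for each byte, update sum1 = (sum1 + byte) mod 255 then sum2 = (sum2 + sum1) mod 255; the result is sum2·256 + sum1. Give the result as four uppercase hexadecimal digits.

6040

Running sums (mod 255):
  after byte 0 (178): sum1=178, sum2=178
  after byte 1 (204): sum1=127, sum2=50
  after byte 2 (110): sum1=237, sum2=32
  after byte 3 (82): sum1=64, sum2=96
Checksum = sum2·256 + sum1 = 96·256 + 64 = 24640 = 0x6040.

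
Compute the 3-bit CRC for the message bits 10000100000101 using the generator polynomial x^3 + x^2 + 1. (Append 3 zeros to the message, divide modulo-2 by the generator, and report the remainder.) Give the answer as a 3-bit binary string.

Append 3 zeros: 10000100000101000. Divide by 1101 (XOR where the leading bit is 1):
  pos 0: 1000 XOR 1101 = 0101
  pos 1: 1010 XOR 1101 = 0111
  pos 2: 1111 XOR 1101 = 0010
  pos 4: 1000 XOR 1101 = 0101
  pos 5: 1010 XOR 1101 = 0111
  pos 6: 1110 XOR 1101 = 0011
  pos 8: 1101 XOR 1101 = 0000
  pos 13: 1000 XOR 1101 = 0101
Remainder (last 3 bits) = 101. This is the CRC / FCS.

101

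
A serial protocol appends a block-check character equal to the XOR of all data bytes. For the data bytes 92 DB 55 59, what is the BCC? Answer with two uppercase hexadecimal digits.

45

XOR the bytes together:
  start with 0x92
  0x92 ⊕ 0xDB = 0x49
  0x49 ⊕ 0x55 = 0x1C
  0x1C ⊕ 0x59 = 0x45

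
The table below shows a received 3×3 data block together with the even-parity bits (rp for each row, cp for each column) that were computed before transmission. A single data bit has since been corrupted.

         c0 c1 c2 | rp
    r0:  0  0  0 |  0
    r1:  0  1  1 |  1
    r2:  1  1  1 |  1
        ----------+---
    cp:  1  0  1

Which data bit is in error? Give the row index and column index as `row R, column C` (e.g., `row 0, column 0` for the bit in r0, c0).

Recompute each row's even parity and compare to rp:
  r0: data parity 0, sent rp 0 → ok
  r1: data parity 0, sent rp 1 → mismatch
  r2: data parity 1, sent rp 1 → ok
Recompute each column's even parity and compare to cp:
  c0: data parity 1, sent cp 1 → ok
  c1: data parity 0, sent cp 0 → ok
  c2: data parity 0, sent cp 1 → mismatch
Exactly one row (r1) and one column (c2) fail → the flipped bit is at their intersection.

row 1, column 2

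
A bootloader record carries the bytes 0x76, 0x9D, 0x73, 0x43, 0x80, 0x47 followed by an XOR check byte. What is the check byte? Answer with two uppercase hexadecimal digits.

XOR the bytes together:
  start with 0x76
  0x76 ⊕ 0x9D = 0xEB
  0xEB ⊕ 0x73 = 0x98
  0x98 ⊕ 0x43 = 0xDB
  0xDB ⊕ 0x80 = 0x5B
  0x5B ⊕ 0x47 = 0x1C

1C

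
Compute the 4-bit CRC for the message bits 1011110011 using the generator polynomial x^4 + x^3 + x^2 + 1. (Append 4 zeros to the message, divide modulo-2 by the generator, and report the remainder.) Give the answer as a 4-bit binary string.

Append 4 zeros: 10111100110000. Divide by 11101 (XOR where the leading bit is 1):
  pos 0: 10111 XOR 11101 = 01010
  pos 1: 10101 XOR 11101 = 01000
  pos 2: 10000 XOR 11101 = 01101
  pos 3: 11010 XOR 11101 = 00111
  pos 5: 11111 XOR 11101 = 00010
  pos 8: 10000 XOR 11101 = 01101
  pos 9: 11010 XOR 11101 = 00111
Remainder (last 4 bits) = 0111. This is the CRC / FCS.

0111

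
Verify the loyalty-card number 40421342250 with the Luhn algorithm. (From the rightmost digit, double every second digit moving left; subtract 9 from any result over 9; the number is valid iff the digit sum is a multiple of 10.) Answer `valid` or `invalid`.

From the right, keep odd positions and double even positions (subtract 9 from any doubled value over 9):
  doubled (positions 2,4,...): 1 4 6 4 0 → sum 15
  kept (positions 1,3,...): 0 2 4 1 4 4 → sum 15
Total = 30.
30 mod 10 = 0, so the number is valid.

valid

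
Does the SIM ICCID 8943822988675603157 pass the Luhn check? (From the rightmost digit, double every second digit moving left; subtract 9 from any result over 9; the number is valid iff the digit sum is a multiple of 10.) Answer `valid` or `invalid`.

invalid

From the right, keep odd positions and double even positions (subtract 9 from any doubled value over 9):
  doubled (positions 2,4,...): 1 6 3 5 7 9 4 6 9 → sum 50
  kept (positions 1,3,...): 7 1 0 5 6 8 2 8 4 8 → sum 49
Total = 99.
99 mod 10 = 9, so the number is invalid.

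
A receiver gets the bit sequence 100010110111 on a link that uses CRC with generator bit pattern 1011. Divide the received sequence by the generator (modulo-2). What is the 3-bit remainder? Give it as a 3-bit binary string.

001

Modulo-2 division of 100010110111 by 1011:
  pos 0: 1000 XOR 1011 = 0011
  pos 2: 1110 XOR 1011 = 0101
  pos 3: 1011 XOR 1011 = 0000
  pos 7: 1011 XOR 1011 = 0000
Remainder = 001 (nonzero — an error is detected).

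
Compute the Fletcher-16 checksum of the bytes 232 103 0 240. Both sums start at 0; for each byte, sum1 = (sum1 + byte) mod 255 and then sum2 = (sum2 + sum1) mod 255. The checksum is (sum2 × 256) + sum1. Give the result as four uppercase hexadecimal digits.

Running sums (mod 255):
  after byte 0 (232): sum1=232, sum2=232
  after byte 1 (103): sum1=80, sum2=57
  after byte 2 (0): sum1=80, sum2=137
  after byte 3 (240): sum1=65, sum2=202
Checksum = sum2·256 + sum1 = 202·256 + 65 = 51777 = 0xCA41.

CA41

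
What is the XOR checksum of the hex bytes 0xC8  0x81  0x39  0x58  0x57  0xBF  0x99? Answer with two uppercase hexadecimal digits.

59

XOR the bytes together:
  start with 0xC8
  0xC8 ⊕ 0x81 = 0x49
  0x49 ⊕ 0x39 = 0x70
  0x70 ⊕ 0x58 = 0x28
  0x28 ⊕ 0x57 = 0x7F
  0x7F ⊕ 0xBF = 0xC0
  0xC0 ⊕ 0x99 = 0x59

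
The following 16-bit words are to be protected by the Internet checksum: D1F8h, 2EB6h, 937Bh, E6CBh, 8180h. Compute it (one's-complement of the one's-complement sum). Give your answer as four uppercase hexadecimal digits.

One's-complement addition (fold any carry out of bit 15 back into bit 0):
  0xD1F8 + 0x2EB6 = 0x100AE → wrap carry → 0x00AF
  0x00AF + 0x937B = 0x0942A
  0x942A + 0xE6CB = 0x17AF5 → wrap carry → 0x7AF6
  0x7AF6 + 0x8180 = 0x0FC76
One's-complement sum = 0xFC76.
Checksum = ~0xFC76 & 0xFFFF = 0x0389.

0389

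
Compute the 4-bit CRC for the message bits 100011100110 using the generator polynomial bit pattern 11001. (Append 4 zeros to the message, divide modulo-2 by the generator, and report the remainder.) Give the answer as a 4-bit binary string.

Append 4 zeros: 1000111001100000. Divide by 11001 (XOR where the leading bit is 1):
  pos 0: 10001 XOR 11001 = 01000
  pos 1: 10001 XOR 11001 = 01000
  pos 2: 10001 XOR 11001 = 01000
  pos 3: 10000 XOR 11001 = 01001
  pos 4: 10010 XOR 11001 = 01011
  pos 5: 10111 XOR 11001 = 01110
  pos 6: 11101 XOR 11001 = 00100
  pos 8: 10000 XOR 11001 = 01001
  pos 9: 10010 XOR 11001 = 01011
  pos 10: 10110 XOR 11001 = 01111
  pos 11: 11110 XOR 11001 = 00111
Remainder (last 4 bits) = 0111. This is the CRC / FCS.

0111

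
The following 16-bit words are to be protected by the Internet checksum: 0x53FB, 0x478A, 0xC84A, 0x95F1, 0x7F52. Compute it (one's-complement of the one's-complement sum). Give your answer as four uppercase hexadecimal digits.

One's-complement addition (fold any carry out of bit 15 back into bit 0):
  0x53FB + 0x478A = 0x09B85
  0x9B85 + 0xC84A = 0x163CF → wrap carry → 0x63D0
  0x63D0 + 0x95F1 = 0x0F9C1
  0xF9C1 + 0x7F52 = 0x17913 → wrap carry → 0x7914
One's-complement sum = 0x7914.
Checksum = ~0x7914 & 0xFFFF = 0x86EB.

86EB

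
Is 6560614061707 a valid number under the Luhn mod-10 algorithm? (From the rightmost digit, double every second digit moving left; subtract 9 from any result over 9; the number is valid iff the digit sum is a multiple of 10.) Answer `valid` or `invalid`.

From the right, keep odd positions and double even positions (subtract 9 from any doubled value over 9):
  doubled (positions 2,4,...): 0 2 0 2 0 1 → sum 5
  kept (positions 1,3,...): 7 7 6 4 6 6 6 → sum 42
Total = 47.
47 mod 10 = 7, so the number is invalid.

invalid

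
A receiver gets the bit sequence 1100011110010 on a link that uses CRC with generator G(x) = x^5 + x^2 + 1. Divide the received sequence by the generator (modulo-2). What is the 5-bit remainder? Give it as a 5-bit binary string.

Modulo-2 division of 1100011110010 by 100101:
  pos 0: 110001 XOR 100101 = 010100
  pos 1: 101001 XOR 100101 = 001100
  pos 3: 110011 XOR 100101 = 010110
  pos 4: 101100 XOR 100101 = 001001
  pos 6: 100101 XOR 100101 = 000000
Remainder = 00000 (zero — the frame passes the CRC check).

00000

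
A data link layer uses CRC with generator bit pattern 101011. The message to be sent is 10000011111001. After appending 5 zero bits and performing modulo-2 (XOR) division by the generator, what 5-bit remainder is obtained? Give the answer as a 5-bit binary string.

10101

Append 5 zeros: 1000001111100100000. Divide by 101011 (XOR where the leading bit is 1):
  pos 0: 100000 XOR 101011 = 001011
  pos 2: 101111 XOR 101011 = 000100
  pos 5: 100111 XOR 101011 = 001100
  pos 7: 110000 XOR 101011 = 011011
  pos 8: 110111 XOR 101011 = 011100
  pos 9: 111000 XOR 101011 = 010011
  pos 10: 100110 XOR 101011 = 001101
  pos 12: 110100 XOR 101011 = 011111
  pos 13: 111110 XOR 101011 = 010101
Remainder (last 5 bits) = 10101. This is the CRC / FCS.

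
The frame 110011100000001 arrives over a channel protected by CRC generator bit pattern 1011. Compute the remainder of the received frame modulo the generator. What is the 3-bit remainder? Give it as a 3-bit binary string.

000

Modulo-2 division of 110011100000001 by 1011:
  pos 0: 1100 XOR 1011 = 0111
  pos 1: 1111 XOR 1011 = 0100
  pos 2: 1001 XOR 1011 = 0010
  pos 4: 1010 XOR 1011 = 0001
  pos 7: 1000 XOR 1011 = 0011
  pos 9: 1100 XOR 1011 = 0111
  pos 10: 1110 XOR 1011 = 0101
  pos 11: 1011 XOR 1011 = 0000
Remainder = 000 (zero — the frame passes the CRC check).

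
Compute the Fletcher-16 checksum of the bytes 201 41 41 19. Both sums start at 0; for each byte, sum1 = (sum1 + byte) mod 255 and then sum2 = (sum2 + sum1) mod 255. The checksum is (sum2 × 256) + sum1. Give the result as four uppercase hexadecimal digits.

082F

Running sums (mod 255):
  after byte 0 (201): sum1=201, sum2=201
  after byte 1 (41): sum1=242, sum2=188
  after byte 2 (41): sum1=28, sum2=216
  after byte 3 (19): sum1=47, sum2=8
Checksum = sum2·256 + sum1 = 8·256 + 47 = 2095 = 0x082F.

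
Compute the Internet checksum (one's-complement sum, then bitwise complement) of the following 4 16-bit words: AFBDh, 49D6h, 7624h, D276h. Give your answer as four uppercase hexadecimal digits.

One's-complement addition (fold any carry out of bit 15 back into bit 0):
  0xAFBD + 0x49D6 = 0x0F993
  0xF993 + 0x7624 = 0x16FB7 → wrap carry → 0x6FB8
  0x6FB8 + 0xD276 = 0x1422E → wrap carry → 0x422F
One's-complement sum = 0x422F.
Checksum = ~0x422F & 0xFFFF = 0xBDD0.

BDD0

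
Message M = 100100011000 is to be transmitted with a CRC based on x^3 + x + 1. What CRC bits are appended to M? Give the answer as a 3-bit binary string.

Append 3 zeros: 100100011000000. Divide by 1011 (XOR where the leading bit is 1):
  pos 0: 1001 XOR 1011 = 0010
  pos 2: 1000 XOR 1011 = 0011
  pos 4: 1101 XOR 1011 = 0110
  pos 5: 1101 XOR 1011 = 0110
  pos 6: 1100 XOR 1011 = 0111
  pos 7: 1110 XOR 1011 = 0101
  pos 8: 1010 XOR 1011 = 0001
  pos 11: 1000 XOR 1011 = 0011
Remainder (last 3 bits) = 011. This is the CRC / FCS.

011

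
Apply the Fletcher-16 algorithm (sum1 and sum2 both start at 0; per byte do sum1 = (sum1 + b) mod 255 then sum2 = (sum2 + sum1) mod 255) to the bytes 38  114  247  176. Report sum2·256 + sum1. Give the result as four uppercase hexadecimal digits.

Running sums (mod 255):
  after byte 0 (38): sum1=38, sum2=38
  after byte 1 (114): sum1=152, sum2=190
  after byte 2 (247): sum1=144, sum2=79
  after byte 3 (176): sum1=65, sum2=144
Checksum = sum2·256 + sum1 = 144·256 + 65 = 36929 = 0x9041.

9041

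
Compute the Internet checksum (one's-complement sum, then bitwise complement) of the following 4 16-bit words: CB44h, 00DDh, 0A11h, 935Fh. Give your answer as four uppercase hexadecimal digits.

966D

One's-complement addition (fold any carry out of bit 15 back into bit 0):
  0xCB44 + 0x00DD = 0x0CC21
  0xCC21 + 0x0A11 = 0x0D632
  0xD632 + 0x935F = 0x16991 → wrap carry → 0x6992
One's-complement sum = 0x6992.
Checksum = ~0x6992 & 0xFFFF = 0x966D.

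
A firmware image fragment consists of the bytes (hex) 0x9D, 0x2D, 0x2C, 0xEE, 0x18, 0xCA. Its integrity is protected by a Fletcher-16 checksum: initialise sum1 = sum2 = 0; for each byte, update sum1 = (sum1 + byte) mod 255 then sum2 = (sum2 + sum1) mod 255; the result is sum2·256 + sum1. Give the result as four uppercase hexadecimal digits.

Running sums (mod 255):
  after byte 0 (0x9D): sum1=157, sum2=157
  after byte 1 (0x2D): sum1=202, sum2=104
  after byte 2 (0x2C): sum1=246, sum2=95
  after byte 3 (0xEE): sum1=229, sum2=69
  after byte 4 (0x18): sum1=253, sum2=67
  after byte 5 (0xCA): sum1=200, sum2=12
Checksum = sum2·256 + sum1 = 12·256 + 200 = 3272 = 0x0CC8.

0CC8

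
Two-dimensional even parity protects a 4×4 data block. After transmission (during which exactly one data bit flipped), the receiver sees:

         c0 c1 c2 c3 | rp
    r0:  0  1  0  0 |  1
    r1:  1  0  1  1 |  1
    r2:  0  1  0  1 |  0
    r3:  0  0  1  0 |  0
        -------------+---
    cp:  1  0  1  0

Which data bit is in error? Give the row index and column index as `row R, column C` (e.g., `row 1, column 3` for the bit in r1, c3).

Recompute each row's even parity and compare to rp:
  r0: data parity 1, sent rp 1 → ok
  r1: data parity 1, sent rp 1 → ok
  r2: data parity 0, sent rp 0 → ok
  r3: data parity 1, sent rp 0 → mismatch
Recompute each column's even parity and compare to cp:
  c0: data parity 1, sent cp 1 → ok
  c1: data parity 0, sent cp 0 → ok
  c2: data parity 0, sent cp 1 → mismatch
  c3: data parity 0, sent cp 0 → ok
Exactly one row (r3) and one column (c2) fail → the flipped bit is at their intersection.

row 3, column 2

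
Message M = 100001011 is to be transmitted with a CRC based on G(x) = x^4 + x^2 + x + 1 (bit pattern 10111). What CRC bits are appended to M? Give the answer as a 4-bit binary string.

0110

Append 4 zeros: 1000010110000. Divide by 10111 (XOR where the leading bit is 1):
  pos 0: 10000 XOR 10111 = 00111
  pos 2: 11110 XOR 10111 = 01001
  pos 3: 10011 XOR 10111 = 00100
  pos 5: 10010 XOR 10111 = 00101
  pos 7: 10100 XOR 10111 = 00011
Remainder (last 4 bits) = 0110. This is the CRC / FCS.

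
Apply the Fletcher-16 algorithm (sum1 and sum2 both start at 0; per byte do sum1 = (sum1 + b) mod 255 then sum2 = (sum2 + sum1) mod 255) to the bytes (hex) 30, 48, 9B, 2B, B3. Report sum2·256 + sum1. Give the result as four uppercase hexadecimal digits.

EEF2

Running sums (mod 255):
  after byte 0 (30): sum1=48, sum2=48
  after byte 1 (48): sum1=120, sum2=168
  after byte 2 (9B): sum1=20, sum2=188
  after byte 3 (2B): sum1=63, sum2=251
  after byte 4 (B3): sum1=242, sum2=238
Checksum = sum2·256 + sum1 = 238·256 + 242 = 61170 = 0xEEF2.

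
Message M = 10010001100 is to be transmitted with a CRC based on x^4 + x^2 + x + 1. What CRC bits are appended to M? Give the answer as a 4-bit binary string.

1100

Append 4 zeros: 100100011000000. Divide by 10111 (XOR where the leading bit is 1):
  pos 0: 10010 XOR 10111 = 00101
  pos 2: 10100 XOR 10111 = 00011
  pos 5: 11110 XOR 10111 = 01001
  pos 6: 10010 XOR 10111 = 00101
  pos 8: 10100 XOR 10111 = 00011
Remainder (last 4 bits) = 1100. This is the CRC / FCS.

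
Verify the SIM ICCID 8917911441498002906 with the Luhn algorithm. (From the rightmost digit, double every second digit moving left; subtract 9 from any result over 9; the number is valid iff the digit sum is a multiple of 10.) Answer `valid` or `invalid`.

invalid

From the right, keep odd positions and double even positions (subtract 9 from any doubled value over 9):
  doubled (positions 2,4,...): 0 4 0 9 2 8 2 5 9 → sum 39
  kept (positions 1,3,...): 6 9 0 8 4 4 1 9 1 8 → sum 50
Total = 89.
89 mod 10 = 9, so the number is invalid.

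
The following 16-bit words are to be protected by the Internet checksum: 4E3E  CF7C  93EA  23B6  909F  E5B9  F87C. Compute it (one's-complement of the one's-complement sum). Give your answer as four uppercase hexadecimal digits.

One's-complement addition (fold any carry out of bit 15 back into bit 0):
  0x4E3E + 0xCF7C = 0x11DBA → wrap carry → 0x1DBB
  0x1DBB + 0x93EA = 0x0B1A5
  0xB1A5 + 0x23B6 = 0x0D55B
  0xD55B + 0x909F = 0x165FA → wrap carry → 0x65FB
  0x65FB + 0xE5B9 = 0x14BB4 → wrap carry → 0x4BB5
  0x4BB5 + 0xF87C = 0x14431 → wrap carry → 0x4432
One's-complement sum = 0x4432.
Checksum = ~0x4432 & 0xFFFF = 0xBBCD.

BBCD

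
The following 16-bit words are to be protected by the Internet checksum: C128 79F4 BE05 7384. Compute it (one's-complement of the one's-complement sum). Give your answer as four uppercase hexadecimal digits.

9358

One's-complement addition (fold any carry out of bit 15 back into bit 0):
  0xC128 + 0x79F4 = 0x13B1C → wrap carry → 0x3B1D
  0x3B1D + 0xBE05 = 0x0F922
  0xF922 + 0x7384 = 0x16CA6 → wrap carry → 0x6CA7
One's-complement sum = 0x6CA7.
Checksum = ~0x6CA7 & 0xFFFF = 0x9358.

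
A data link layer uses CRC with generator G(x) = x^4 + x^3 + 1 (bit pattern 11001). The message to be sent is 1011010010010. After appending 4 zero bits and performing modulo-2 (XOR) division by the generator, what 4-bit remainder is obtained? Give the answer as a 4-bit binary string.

Append 4 zeros: 10110100100100000. Divide by 11001 (XOR where the leading bit is 1):
  pos 0: 10110 XOR 11001 = 01111
  pos 1: 11111 XOR 11001 = 00110
  pos 3: 11000 XOR 11001 = 00001
  pos 7: 11001 XOR 11001 = 00000
Remainder (last 4 bits) = 0000. This is the CRC / FCS.

0000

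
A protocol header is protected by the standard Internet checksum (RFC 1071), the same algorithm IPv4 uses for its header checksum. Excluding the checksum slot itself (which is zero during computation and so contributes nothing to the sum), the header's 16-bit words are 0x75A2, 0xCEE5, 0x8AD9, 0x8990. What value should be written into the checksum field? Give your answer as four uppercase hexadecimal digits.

One's-complement addition (fold any carry out of bit 15 back into bit 0):
  0x75A2 + 0xCEE5 = 0x14487 → wrap carry → 0x4488
  0x4488 + 0x8AD9 = 0x0CF61
  0xCF61 + 0x8990 = 0x158F1 → wrap carry → 0x58F2
One's-complement sum = 0x58F2.
Checksum = ~0x58F2 & 0xFFFF = 0xA70D.

A70D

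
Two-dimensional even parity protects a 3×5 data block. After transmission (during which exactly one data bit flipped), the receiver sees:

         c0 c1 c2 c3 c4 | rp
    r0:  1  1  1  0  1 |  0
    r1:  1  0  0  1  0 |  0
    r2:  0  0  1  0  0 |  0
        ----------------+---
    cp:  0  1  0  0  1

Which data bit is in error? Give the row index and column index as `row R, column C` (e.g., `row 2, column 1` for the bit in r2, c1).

row 2, column 3

Recompute each row's even parity and compare to rp:
  r0: data parity 0, sent rp 0 → ok
  r1: data parity 0, sent rp 0 → ok
  r2: data parity 1, sent rp 0 → mismatch
Recompute each column's even parity and compare to cp:
  c0: data parity 0, sent cp 0 → ok
  c1: data parity 1, sent cp 1 → ok
  c2: data parity 0, sent cp 0 → ok
  c3: data parity 1, sent cp 0 → mismatch
  c4: data parity 1, sent cp 1 → ok
Exactly one row (r2) and one column (c3) fail → the flipped bit is at their intersection.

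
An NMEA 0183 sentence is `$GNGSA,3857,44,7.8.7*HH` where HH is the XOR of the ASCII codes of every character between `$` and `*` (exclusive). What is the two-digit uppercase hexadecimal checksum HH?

41

XOR the ASCII codes of the payload characters:
  'G' = 0x47 → acc = 0x47
  'N' = 0x4E → acc = 0x09
  'G' = 0x47 → acc = 0x4E
  'S' = 0x53 → acc = 0x1D
  'A' = 0x41 → acc = 0x5C
  ',' = 0x2C → acc = 0x70
  '3' = 0x33 → acc = 0x43
  '8' = 0x38 → acc = 0x7B
  '5' = 0x35 → acc = 0x4E
  '7' = 0x37 → acc = 0x79
  ',' = 0x2C → acc = 0x55
  '4' = 0x34 → acc = 0x61
  '4' = 0x34 → acc = 0x55
  ',' = 0x2C → acc = 0x79
  '7' = 0x37 → acc = 0x4E
  '.' = 0x2E → acc = 0x60
  '8' = 0x38 → acc = 0x58
  '.' = 0x2E → acc = 0x76
  '7' = 0x37 → acc = 0x41
Checksum = 0x41.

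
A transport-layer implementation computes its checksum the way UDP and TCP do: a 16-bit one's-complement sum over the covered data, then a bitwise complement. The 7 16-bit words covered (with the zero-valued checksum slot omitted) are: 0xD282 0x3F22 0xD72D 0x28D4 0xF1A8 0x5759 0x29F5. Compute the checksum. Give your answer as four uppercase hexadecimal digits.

One's-complement addition (fold any carry out of bit 15 back into bit 0):
  0xD282 + 0x3F22 = 0x111A4 → wrap carry → 0x11A5
  0x11A5 + 0xD72D = 0x0E8D2
  0xE8D2 + 0x28D4 = 0x111A6 → wrap carry → 0x11A7
  0x11A7 + 0xF1A8 = 0x1034F → wrap carry → 0x0350
  0x0350 + 0x5759 = 0x05AA9
  0x5AA9 + 0x29F5 = 0x0849E
One's-complement sum = 0x849E.
Checksum = ~0x849E & 0xFFFF = 0x7B61.

7B61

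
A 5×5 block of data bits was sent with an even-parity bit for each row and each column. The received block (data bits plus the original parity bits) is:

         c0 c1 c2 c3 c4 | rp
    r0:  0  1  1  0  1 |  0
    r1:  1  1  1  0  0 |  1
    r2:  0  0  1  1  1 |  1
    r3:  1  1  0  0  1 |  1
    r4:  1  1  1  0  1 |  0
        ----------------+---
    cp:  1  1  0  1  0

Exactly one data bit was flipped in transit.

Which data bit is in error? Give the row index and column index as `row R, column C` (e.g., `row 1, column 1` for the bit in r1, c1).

Recompute each row's even parity and compare to rp:
  r0: data parity 1, sent rp 0 → mismatch
  r1: data parity 1, sent rp 1 → ok
  r2: data parity 1, sent rp 1 → ok
  r3: data parity 1, sent rp 1 → ok
  r4: data parity 0, sent rp 0 → ok
Recompute each column's even parity and compare to cp:
  c0: data parity 1, sent cp 1 → ok
  c1: data parity 0, sent cp 1 → mismatch
  c2: data parity 0, sent cp 0 → ok
  c3: data parity 1, sent cp 1 → ok
  c4: data parity 0, sent cp 0 → ok
Exactly one row (r0) and one column (c1) fail → the flipped bit is at their intersection.

row 0, column 1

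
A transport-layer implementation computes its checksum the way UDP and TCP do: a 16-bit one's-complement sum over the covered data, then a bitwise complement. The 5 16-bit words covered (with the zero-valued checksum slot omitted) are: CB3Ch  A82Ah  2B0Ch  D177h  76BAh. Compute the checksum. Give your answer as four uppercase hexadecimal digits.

One's-complement addition (fold any carry out of bit 15 back into bit 0):
  0xCB3C + 0xA82A = 0x17366 → wrap carry → 0x7367
  0x7367 + 0x2B0C = 0x09E73
  0x9E73 + 0xD177 = 0x16FEA → wrap carry → 0x6FEB
  0x6FEB + 0x76BA = 0x0E6A5
One's-complement sum = 0xE6A5.
Checksum = ~0xE6A5 & 0xFFFF = 0x195A.

195A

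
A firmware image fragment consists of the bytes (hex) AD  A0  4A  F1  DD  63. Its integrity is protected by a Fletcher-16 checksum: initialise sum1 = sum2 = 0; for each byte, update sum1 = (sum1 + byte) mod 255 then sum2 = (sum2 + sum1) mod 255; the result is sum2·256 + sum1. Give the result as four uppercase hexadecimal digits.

Running sums (mod 255):
  after byte 0 (AD): sum1=173, sum2=173
  after byte 1 (A0): sum1=78, sum2=251
  after byte 2 (4A): sum1=152, sum2=148
  after byte 3 (F1): sum1=138, sum2=31
  after byte 4 (DD): sum1=104, sum2=135
  after byte 5 (63): sum1=203, sum2=83
Checksum = sum2·256 + sum1 = 83·256 + 203 = 21451 = 0x53CB.

53CB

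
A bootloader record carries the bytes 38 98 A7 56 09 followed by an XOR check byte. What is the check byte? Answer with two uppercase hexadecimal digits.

58

XOR the bytes together:
  start with 0x38
  0x38 ⊕ 0x98 = 0xA0
  0xA0 ⊕ 0xA7 = 0x07
  0x07 ⊕ 0x56 = 0x51
  0x51 ⊕ 0x09 = 0x58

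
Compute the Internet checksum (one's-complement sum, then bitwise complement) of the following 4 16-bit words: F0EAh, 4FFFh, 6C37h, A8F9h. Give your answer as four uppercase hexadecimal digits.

One's-complement addition (fold any carry out of bit 15 back into bit 0):
  0xF0EA + 0x4FFF = 0x140E9 → wrap carry → 0x40EA
  0x40EA + 0x6C37 = 0x0AD21
  0xAD21 + 0xA8F9 = 0x1561A → wrap carry → 0x561B
One's-complement sum = 0x561B.
Checksum = ~0x561B & 0xFFFF = 0xA9E4.

A9E4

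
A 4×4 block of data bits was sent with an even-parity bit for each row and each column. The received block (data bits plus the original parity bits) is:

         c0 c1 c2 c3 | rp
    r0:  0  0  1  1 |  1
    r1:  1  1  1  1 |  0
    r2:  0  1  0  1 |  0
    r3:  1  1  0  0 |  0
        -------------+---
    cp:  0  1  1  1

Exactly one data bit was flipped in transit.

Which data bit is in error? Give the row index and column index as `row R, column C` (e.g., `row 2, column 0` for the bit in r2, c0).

row 0, column 2

Recompute each row's even parity and compare to rp:
  r0: data parity 0, sent rp 1 → mismatch
  r1: data parity 0, sent rp 0 → ok
  r2: data parity 0, sent rp 0 → ok
  r3: data parity 0, sent rp 0 → ok
Recompute each column's even parity and compare to cp:
  c0: data parity 0, sent cp 0 → ok
  c1: data parity 1, sent cp 1 → ok
  c2: data parity 0, sent cp 1 → mismatch
  c3: data parity 1, sent cp 1 → ok
Exactly one row (r0) and one column (c2) fail → the flipped bit is at their intersection.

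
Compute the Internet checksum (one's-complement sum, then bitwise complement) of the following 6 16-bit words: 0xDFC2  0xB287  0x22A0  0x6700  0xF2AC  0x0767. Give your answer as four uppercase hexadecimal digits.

One's-complement addition (fold any carry out of bit 15 back into bit 0):
  0xDFC2 + 0xB287 = 0x19249 → wrap carry → 0x924A
  0x924A + 0x22A0 = 0x0B4EA
  0xB4EA + 0x6700 = 0x11BEA → wrap carry → 0x1BEB
  0x1BEB + 0xF2AC = 0x10E97 → wrap carry → 0x0E98
  0x0E98 + 0x0767 = 0x015FF
One's-complement sum = 0x15FF.
Checksum = ~0x15FF & 0xFFFF = 0xEA00.

EA00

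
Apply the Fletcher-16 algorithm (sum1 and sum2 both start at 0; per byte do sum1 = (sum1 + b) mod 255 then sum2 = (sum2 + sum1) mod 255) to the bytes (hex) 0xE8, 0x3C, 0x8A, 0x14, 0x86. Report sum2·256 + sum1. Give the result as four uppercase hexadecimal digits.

Running sums (mod 255):
  after byte 0 (0xE8): sum1=232, sum2=232
  after byte 1 (0x3C): sum1=37, sum2=14
  after byte 2 (0x8A): sum1=175, sum2=189
  after byte 3 (0x14): sum1=195, sum2=129
  after byte 4 (0x86): sum1=74, sum2=203
Checksum = sum2·256 + sum1 = 203·256 + 74 = 52042 = 0xCB4A.

CB4A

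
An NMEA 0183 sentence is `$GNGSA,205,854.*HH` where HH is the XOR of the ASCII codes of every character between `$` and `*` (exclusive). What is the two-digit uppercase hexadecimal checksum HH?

XOR the ASCII codes of the payload characters:
  'G' = 0x47 → acc = 0x47
  'N' = 0x4E → acc = 0x09
  'G' = 0x47 → acc = 0x4E
  'S' = 0x53 → acc = 0x1D
  'A' = 0x41 → acc = 0x5C
  ',' = 0x2C → acc = 0x70
  '2' = 0x32 → acc = 0x42
  '0' = 0x30 → acc = 0x72
  '5' = 0x35 → acc = 0x47
  ',' = 0x2C → acc = 0x6B
  '8' = 0x38 → acc = 0x53
  '5' = 0x35 → acc = 0x66
  '4' = 0x34 → acc = 0x52
  '.' = 0x2E → acc = 0x7C
Checksum = 0x7C.

7C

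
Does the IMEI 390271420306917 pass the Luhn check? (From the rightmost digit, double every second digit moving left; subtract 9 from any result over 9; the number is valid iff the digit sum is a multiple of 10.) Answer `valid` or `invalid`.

From the right, keep odd positions and double even positions (subtract 9 from any doubled value over 9):
  doubled (positions 2,4,...): 2 3 6 4 2 4 9 → sum 30
  kept (positions 1,3,...): 7 9 0 0 4 7 0 3 → sum 30
Total = 60.
60 mod 10 = 0, so the number is valid.

valid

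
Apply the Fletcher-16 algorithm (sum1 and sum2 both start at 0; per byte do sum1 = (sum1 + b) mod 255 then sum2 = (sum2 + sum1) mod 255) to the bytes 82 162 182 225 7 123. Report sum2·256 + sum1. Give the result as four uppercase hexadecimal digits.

2510

Running sums (mod 255):
  after byte 0 (82): sum1=82, sum2=82
  after byte 1 (162): sum1=244, sum2=71
  after byte 2 (182): sum1=171, sum2=242
  after byte 3 (225): sum1=141, sum2=128
  after byte 4 (7): sum1=148, sum2=21
  after byte 5 (123): sum1=16, sum2=37
Checksum = sum2·256 + sum1 = 37·256 + 16 = 9488 = 0x2510.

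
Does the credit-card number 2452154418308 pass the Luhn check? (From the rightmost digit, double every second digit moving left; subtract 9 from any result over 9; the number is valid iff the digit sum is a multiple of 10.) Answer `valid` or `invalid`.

invalid

From the right, keep odd positions and double even positions (subtract 9 from any doubled value over 9):
  doubled (positions 2,4,...): 0 7 8 1 4 8 → sum 28
  kept (positions 1,3,...): 8 3 1 4 1 5 2 → sum 24
Total = 52.
52 mod 10 = 2, so the number is invalid.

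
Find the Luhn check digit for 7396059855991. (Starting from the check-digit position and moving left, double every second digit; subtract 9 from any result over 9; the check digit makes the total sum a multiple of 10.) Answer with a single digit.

9

Partial digits right→left: 1 9 9 5 5 8 9 5 0 6 9 3 7
Double every second digit counting from the check-digit position (so the 1st, 3rd, 5th, ... of the partial from the right).
  doubled (with −9 where >9): 2 9 1 9 0 9 5 → sum 35
  kept as-is: 9 5 8 5 6 3 → sum 36
Total = 35 + 36 = 71.
Check digit = (10 − (71 mod 10)) mod 10 = 9.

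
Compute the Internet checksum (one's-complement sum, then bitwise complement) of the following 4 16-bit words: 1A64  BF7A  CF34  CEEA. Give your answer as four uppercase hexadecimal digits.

8801

One's-complement addition (fold any carry out of bit 15 back into bit 0):
  0x1A64 + 0xBF7A = 0x0D9DE
  0xD9DE + 0xCF34 = 0x1A912 → wrap carry → 0xA913
  0xA913 + 0xCEEA = 0x177FD → wrap carry → 0x77FE
One's-complement sum = 0x77FE.
Checksum = ~0x77FE & 0xFFFF = 0x8801.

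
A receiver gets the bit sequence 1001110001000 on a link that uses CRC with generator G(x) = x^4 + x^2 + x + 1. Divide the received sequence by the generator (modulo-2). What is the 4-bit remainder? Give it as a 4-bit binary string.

Modulo-2 division of 1001110001000 by 10111:
  pos 0: 10011 XOR 10111 = 00100
  pos 2: 10010 XOR 10111 = 00101
  pos 4: 10100 XOR 10111 = 00011
  pos 7: 11100 XOR 10111 = 01011
  pos 8: 10110 XOR 10111 = 00001
Remainder = 0001 (nonzero — an error is detected).

0001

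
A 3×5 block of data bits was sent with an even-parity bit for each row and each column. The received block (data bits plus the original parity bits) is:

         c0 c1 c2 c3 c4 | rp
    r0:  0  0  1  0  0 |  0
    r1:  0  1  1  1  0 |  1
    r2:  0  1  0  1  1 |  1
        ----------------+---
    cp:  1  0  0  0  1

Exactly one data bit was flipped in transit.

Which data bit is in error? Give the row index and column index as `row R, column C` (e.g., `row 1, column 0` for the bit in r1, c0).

Recompute each row's even parity and compare to rp:
  r0: data parity 1, sent rp 0 → mismatch
  r1: data parity 1, sent rp 1 → ok
  r2: data parity 1, sent rp 1 → ok
Recompute each column's even parity and compare to cp:
  c0: data parity 0, sent cp 1 → mismatch
  c1: data parity 0, sent cp 0 → ok
  c2: data parity 0, sent cp 0 → ok
  c3: data parity 0, sent cp 0 → ok
  c4: data parity 1, sent cp 1 → ok
Exactly one row (r0) and one column (c0) fail → the flipped bit is at their intersection.

row 0, column 0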